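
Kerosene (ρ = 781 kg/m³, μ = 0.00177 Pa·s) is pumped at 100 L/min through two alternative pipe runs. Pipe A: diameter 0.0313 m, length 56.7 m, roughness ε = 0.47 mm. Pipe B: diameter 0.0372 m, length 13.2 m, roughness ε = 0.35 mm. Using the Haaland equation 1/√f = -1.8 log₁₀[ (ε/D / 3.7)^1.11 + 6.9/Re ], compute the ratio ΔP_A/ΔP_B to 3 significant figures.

ΔP_A/ΔP_B ≈ 11.7

Pipe A: V = Q/A = 0.001667/0.0007694 = 2.166 m/s; Re = 2.992e+04; ε/D = 0.015; Haaland → f = 0.04525; ΔP_A = f(L/D)(ρV²/2) = 1.502e+05 Pa.
Pipe B: V = Q/A = 0.001667/0.001087 = 1.533 m/s; Re = 2.517e+04; ε/D = 0.00941; Haaland → f = 0.03942; ΔP_B = f(L/D)(ρV²/2) = 1.285e+04 Pa.
ΔP_A/ΔP_B = 1.502e+05/1.285e+04 = 11.7.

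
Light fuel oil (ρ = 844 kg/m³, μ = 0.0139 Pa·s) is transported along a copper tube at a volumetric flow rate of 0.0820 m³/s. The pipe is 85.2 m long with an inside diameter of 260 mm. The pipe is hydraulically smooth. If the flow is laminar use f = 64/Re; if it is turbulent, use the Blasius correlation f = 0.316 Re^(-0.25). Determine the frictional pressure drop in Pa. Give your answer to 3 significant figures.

Cross-sectional area A = πD²/4 = π(0.26)²/4 = 0.05309 m²; mean velocity V = Q/A = 0.082/0.05309 = 1.544 m/s.
Reynolds number Re = ρVD/μ = 844 · 1.544 · 0.26 / 0.0139 = 2.438e+04.
Re > 4000 → turbulent. Smooth-pipe (Blasius): f = 0.316 Re^(-0.25) = 0.316/(2.438e+04)^0.25 = 0.02529.
Darcy-Weisbach: ΔP = f(L/D)(ρV²/2) = 0.02529·(85.2/0.26)·(844·1.544²/2) = 0.02529·327.7·1007 = 8342 Pa.

ΔP ≈ 8340 Pa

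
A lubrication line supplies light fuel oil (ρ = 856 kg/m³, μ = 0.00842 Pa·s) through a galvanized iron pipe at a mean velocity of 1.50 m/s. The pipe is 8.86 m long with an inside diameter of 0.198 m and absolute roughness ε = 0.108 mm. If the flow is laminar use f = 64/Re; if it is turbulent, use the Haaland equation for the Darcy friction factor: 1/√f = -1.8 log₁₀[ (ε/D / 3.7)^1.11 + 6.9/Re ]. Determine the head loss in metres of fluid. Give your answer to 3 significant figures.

h_f ≈ 0.126 m

Reynolds number Re = ρVD/μ = 856 · 1.5 · 0.198 / 0.00842 = 3.019e+04.
Re > 4000 → turbulent. Relative roughness ε/D = 0.000108/0.198 = 0.000545. Haaland: 1/√f = -1.8 log₁₀[(0.000545/3.7)^1.11 + 6.9/3.019e+04] = -1.8 log₁₀[5.59e-05 + 0.000229] = 6.383, so f = 0.02454.
Darcy-Weisbach: ΔP = f(L/D)(ρV²/2) = 0.02454·(8.86/0.198)·(856·1.5²/2) = 0.02454·44.75·963 = 1058 Pa.
Head loss h_f = ΔP/(ρg) = 1058/(856·9.81) = 0.126 m.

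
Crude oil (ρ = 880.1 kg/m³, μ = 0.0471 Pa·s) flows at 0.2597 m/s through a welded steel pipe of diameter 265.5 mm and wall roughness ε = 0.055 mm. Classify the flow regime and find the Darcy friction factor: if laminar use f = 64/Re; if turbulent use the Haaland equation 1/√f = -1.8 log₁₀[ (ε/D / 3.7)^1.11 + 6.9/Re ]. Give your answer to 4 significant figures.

f ≈ 0.04967

Re = ρVD/μ = 880.1·0.2597·0.2655/0.0471 = 1288.
Re < 2300 → laminar, so f = 64/Re = 0.04967 (roughness is irrelevant in laminar flow).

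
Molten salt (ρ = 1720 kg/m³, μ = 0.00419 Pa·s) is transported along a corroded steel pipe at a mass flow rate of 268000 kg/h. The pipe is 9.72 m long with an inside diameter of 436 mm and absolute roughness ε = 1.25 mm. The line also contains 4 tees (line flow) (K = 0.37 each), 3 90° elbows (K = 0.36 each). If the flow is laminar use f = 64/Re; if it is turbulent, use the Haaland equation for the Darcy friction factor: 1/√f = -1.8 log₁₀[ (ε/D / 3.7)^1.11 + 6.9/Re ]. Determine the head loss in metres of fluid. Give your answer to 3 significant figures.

h_f ≈ 0.0136 m

ṁ = 268000 kg/h = 268000/3600 = 74.44 kg/s.
A = πD²/4 = π(0.436)²/4 = 0.1493 m²; mean velocity V = ṁ/(ρA) = 74.44/(1720 · 0.1493) = 0.2899 m/s.
Reynolds number Re = ρVD/μ = 1720 · 0.2899 · 0.436 / 0.00419 = 5.189e+04.
Re > 4000 → turbulent. Relative roughness ε/D = 0.00125/0.436 = 0.00287. Haaland: 1/√f = -1.8 log₁₀[(0.00287/3.7)^1.11 + 6.9/5.189e+04] = -1.8 log₁₀[0.000352 + 0.000133] = 5.965, so f = 0.0281.
Total minor-loss coefficient ΣK = 4·0.37 + 3·0.36 = 2.56.
ΔP = [f·L/D + ΣK]·(ρV²/2) = [0.0281·9.72/0.436 + 2.56]·(1720·0.2899²/2) = [0.6265 + 2.56]·72.27 = 230.3 Pa.
Head loss h_f = ΔP/(ρg) = 230.3/(1720·9.81) = 0.0136 m.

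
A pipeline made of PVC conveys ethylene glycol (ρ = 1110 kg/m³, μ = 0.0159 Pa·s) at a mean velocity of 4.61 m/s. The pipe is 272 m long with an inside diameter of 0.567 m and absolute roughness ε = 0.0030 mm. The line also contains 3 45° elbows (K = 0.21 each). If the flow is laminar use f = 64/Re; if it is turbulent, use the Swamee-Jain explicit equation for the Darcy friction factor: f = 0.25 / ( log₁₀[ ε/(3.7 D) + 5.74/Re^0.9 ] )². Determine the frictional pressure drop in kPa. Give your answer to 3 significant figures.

Reynolds number Re = ρVD/μ = 1110 · 4.61 · 0.567 / 0.0159 = 1.825e+05.
Re > 4000 → turbulent. Relative roughness ε/D = 3e-06/0.567 = 5.29e-06. Swamee-Jain: f = 0.25/(log₁₀[5.29e-06/3.7 + 5.74/1.825e+05^0.9])² = 0.25/(log₁₀[1.43e-06 + 0.000106])² = 0.25/(-3.97)² = 0.01586.
Total minor-loss coefficient ΣK = 3·0.21 = 0.63.
ΔP = [f·L/D + ΣK]·(ρV²/2) = [0.01586·272/0.567 + 0.63]·(1110·4.61²/2) = [7.608 + 0.63]·1.179e+04 = 9.717e+04 Pa.
ΔP = 9.717e+04 Pa = 97.2 kPa.

ΔP ≈ 97.2 kPa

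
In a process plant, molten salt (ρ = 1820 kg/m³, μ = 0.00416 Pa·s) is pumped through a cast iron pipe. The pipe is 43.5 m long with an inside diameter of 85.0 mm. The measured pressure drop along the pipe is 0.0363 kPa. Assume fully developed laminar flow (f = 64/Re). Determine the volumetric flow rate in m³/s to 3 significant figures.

For laminar flow, f = 64/Re with Re = ρVD/μ, so Darcy-Weisbach reduces to ΔP = 32μLV/D². Solving for V: V = ΔP·D²/(32μL) = 36.3·(0.085)²/(32·0.00416·43.5) = 0.04529 m/s.
Check: Re = ρVD/μ = 1820·0.04529·0.085/0.00416 = 1684 < 2300, so the laminar assumption holds.
Q = V·A = 0.04529·(π/4·0.085²) = 0.000257 m³/s = 2.57×10^-4 m³/s.

Q ≈ 2.57×10^-4 m³/s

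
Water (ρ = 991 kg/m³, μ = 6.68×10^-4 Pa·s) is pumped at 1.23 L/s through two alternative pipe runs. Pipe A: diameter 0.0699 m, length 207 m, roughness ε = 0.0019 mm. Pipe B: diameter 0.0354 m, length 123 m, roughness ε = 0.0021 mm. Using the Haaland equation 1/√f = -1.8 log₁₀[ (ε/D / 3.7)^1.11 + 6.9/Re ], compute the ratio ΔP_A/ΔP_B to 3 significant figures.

Pipe A: V = Q/A = 0.00123/0.003837 = 0.3205 m/s; Re = 3.324e+04; ε/D = 2.72e-05; Haaland → f = 0.02281; ΔP_A = f(L/D)(ρV²/2) = 3438 Pa.
Pipe B: V = Q/A = 0.00123/0.0009842 = 1.25 m/s; Re = 6.563e+04; ε/D = 5.93e-05; Haaland → f = 0.01969; ΔP_B = f(L/D)(ρV²/2) = 5.295e+04 Pa.
ΔP_A/ΔP_B = 3438/5.295e+04 = 0.0649.

ΔP_A/ΔP_B ≈ 0.0649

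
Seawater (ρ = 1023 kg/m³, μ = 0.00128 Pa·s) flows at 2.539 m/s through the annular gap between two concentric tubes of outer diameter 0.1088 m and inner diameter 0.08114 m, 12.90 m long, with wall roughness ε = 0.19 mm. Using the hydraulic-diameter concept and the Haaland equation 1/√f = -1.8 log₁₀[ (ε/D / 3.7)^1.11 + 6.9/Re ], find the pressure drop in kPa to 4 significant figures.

ΔP ≈ 53.53 kPa

Hydraulic diameter D_h = 4A/P = D_o - D_i = 0.1088 - 0.08114 = 0.02766 m.
Re = ρVD_h/μ = 1023·2.539·0.02766/0.00128 = 5.613e+04.
ε/D_h = 0.00019/0.02766 = 0.00687; Haaland gives 1/√f = -1.8 log₁₀[0.00093+0.000123] = 5.36, so f = 0.03481.
ΔP = f(L/D_h)(ρV²/2) = 0.03481·12.9/0.02766·3297 = 5.353e+04 Pa.
ΔP = 53.53 kPa.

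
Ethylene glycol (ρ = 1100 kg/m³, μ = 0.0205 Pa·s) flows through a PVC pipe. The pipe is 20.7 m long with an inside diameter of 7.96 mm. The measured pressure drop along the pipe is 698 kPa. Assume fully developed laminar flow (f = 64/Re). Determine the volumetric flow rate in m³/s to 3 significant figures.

For laminar flow, f = 64/Re with Re = ρVD/μ, so Darcy-Weisbach reduces to ΔP = 32μLV/D². Solving for V: V = ΔP·D²/(32μL) = 6.98e+05·(0.00796)²/(32·0.0205·20.7) = 3.257 m/s.
Check: Re = ρVD/μ = 1100·3.257·0.00796/0.0205 = 1391 < 2300, so the laminar assumption holds.
Q = V·A = 3.257·(π/4·0.00796²) = 0.0001621 m³/s = 1.62×10^-4 m³/s.

Q ≈ 1.62×10^-4 m³/s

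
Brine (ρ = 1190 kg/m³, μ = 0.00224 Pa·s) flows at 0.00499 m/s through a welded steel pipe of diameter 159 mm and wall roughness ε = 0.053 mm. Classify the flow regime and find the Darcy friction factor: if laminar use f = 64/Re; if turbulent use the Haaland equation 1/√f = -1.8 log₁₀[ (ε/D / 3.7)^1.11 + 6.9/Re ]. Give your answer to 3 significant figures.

Re = ρVD/μ = 1190·0.00499·0.159/0.00224 = 421.5.
Re < 2300 → laminar, so f = 64/Re = 0.1518 (roughness is irrelevant in laminar flow).

f ≈ 0.152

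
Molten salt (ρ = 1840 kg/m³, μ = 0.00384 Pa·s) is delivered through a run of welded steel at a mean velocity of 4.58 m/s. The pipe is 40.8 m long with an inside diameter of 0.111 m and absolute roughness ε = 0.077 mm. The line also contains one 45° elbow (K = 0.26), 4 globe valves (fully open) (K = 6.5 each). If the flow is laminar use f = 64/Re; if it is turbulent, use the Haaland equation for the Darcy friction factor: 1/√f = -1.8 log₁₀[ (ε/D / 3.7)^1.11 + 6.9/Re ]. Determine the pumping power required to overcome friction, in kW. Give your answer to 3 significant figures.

Reynolds number Re = ρVD/μ = 1840 · 4.58 · 0.111 / 0.00384 = 2.436e+05.
Re > 4000 → turbulent. Relative roughness ε/D = 7.7e-05/0.111 = 0.000694. Haaland: 1/√f = -1.8 log₁₀[(0.000694/3.7)^1.11 + 6.9/2.436e+05] = -1.8 log₁₀[7.29e-05 + 2.83e-05] = 7.19, so f = 0.01934.
Total minor-loss coefficient ΣK = 1·0.26 + 4·6.5 = 26.3.
ΔP = [f·L/D + ΣK]·(ρV²/2) = [0.01934·40.8/0.111 + 26.3]·(1840·4.58²/2) = [7.11 + 26.3]·1.93e+04 = 6.44e+05 Pa.
Q = V·A = 4.58·0.009677 = 0.04432 m³/s.
Pumping power P = QΔP = 0.04432·6.44e+05 = 28540 W = 28.5 kW.

P ≈ 28.5 kW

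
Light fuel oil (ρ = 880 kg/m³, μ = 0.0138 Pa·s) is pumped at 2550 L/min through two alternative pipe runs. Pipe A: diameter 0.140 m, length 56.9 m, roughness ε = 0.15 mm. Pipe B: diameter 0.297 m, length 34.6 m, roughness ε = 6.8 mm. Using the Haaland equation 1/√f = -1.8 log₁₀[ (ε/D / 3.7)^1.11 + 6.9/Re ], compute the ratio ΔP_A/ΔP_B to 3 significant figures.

ΔP_A/ΔP_B ≈ 34.7

Pipe A: V = Q/A = 0.0425/0.01539 = 2.761 m/s; Re = 2.465e+04; ε/D = 0.00107; Haaland → f = 0.0267; ΔP_A = f(L/D)(ρV²/2) = 3.639e+04 Pa.
Pipe B: V = Q/A = 0.0425/0.06928 = 0.6135 m/s; Re = 1.162e+04; ε/D = 0.0229; Haaland → f = 0.05431; ΔP_B = f(L/D)(ρV²/2) = 1048 Pa.
ΔP_A/ΔP_B = 3.639e+04/1048 = 34.7.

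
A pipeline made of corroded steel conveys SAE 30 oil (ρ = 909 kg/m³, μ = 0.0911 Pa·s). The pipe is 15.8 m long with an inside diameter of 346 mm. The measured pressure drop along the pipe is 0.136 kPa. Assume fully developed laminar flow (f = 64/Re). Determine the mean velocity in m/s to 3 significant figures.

For laminar flow, f = 64/Re with Re = ρVD/μ, so Darcy-Weisbach reduces to ΔP = 32μLV/D². Solving for V: V = ΔP·D²/(32μL) = 136·(0.346)²/(32·0.0911·15.8) = 0.3535 m/s.
Check: Re = ρVD/μ = 909·0.3535·0.346/0.0911 = 1220 < 2300, so the laminar assumption holds.

V ≈ 0.353 m/s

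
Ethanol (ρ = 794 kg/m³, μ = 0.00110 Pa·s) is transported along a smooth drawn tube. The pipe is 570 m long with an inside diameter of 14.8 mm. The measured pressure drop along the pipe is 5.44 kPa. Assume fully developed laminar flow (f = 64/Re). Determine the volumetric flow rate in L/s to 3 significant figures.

For laminar flow, f = 64/Re with Re = ρVD/μ, so Darcy-Weisbach reduces to ΔP = 32μLV/D². Solving for V: V = ΔP·D²/(32μL) = 5440·(0.0148)²/(32·0.0011·570) = 0.05939 m/s.
Check: Re = ρVD/μ = 794·0.05939·0.0148/0.0011 = 634.4 < 2300, so the laminar assumption holds.
Q = V·A = 0.05939·(π/4·0.0148²) = 1.022e-05 m³/s = 0.0102 L/s.

Q ≈ 0.0102 L/s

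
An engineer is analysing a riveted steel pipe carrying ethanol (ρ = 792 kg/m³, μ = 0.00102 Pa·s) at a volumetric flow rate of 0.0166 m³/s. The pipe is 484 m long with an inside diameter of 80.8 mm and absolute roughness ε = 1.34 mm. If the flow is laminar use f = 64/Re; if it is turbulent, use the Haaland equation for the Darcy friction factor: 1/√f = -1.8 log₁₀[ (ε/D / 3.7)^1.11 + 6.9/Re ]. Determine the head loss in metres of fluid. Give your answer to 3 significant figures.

Cross-sectional area A = πD²/4 = π(0.0808)²/4 = 0.005128 m²; mean velocity V = Q/A = 0.0166/0.005128 = 3.237 m/s.
Reynolds number Re = ρVD/μ = 792 · 3.237 · 0.0808 / 0.00102 = 2.031e+05.
Re > 4000 → turbulent. Relative roughness ε/D = 0.00134/0.0808 = 0.0166. Haaland: 1/√f = -1.8 log₁₀[(0.0166/3.7)^1.11 + 6.9/2.031e+05] = -1.8 log₁₀[0.00247 + 3.4e-05] = 4.682, so f = 0.04562.
Darcy-Weisbach: ΔP = f(L/D)(ρV²/2) = 0.04562·(484/0.0808)·(792·3.237²/2) = 0.04562·5990·4150 = 1.134e+06 Pa.
Head loss h_f = ΔP/(ρg) = 1.134e+06/(792·9.81) = 146 m.

h_f ≈ 146 m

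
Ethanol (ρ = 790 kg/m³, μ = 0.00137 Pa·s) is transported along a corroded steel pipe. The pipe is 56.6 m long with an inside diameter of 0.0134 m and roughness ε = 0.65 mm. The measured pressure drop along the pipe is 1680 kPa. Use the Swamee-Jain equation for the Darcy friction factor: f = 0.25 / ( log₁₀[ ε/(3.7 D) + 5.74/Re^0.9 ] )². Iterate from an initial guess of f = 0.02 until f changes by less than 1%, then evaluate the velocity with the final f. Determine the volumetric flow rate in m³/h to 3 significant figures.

Q ≈ 1.90 m³/h

Rearranging Darcy-Weisbach: V = √(2·ΔP·D/(f·L·ρ)). With ε/D = 0.00065/0.0134 = 0.0485, iterate starting from f = 0.02:
  f = 0.02 → V = √(2·1.68e+06·0.0134/(0.02·56.6·790)) = 7.096 m/s; Re = ρVD/μ = 5.483e+04; f → 0.07132
  f = 0.07132 → V = 3.757 m/s; Re = 2.903e+04; f → 0.07192
Converged (Δf/f < 1%). With the final f = 0.07192: V = √(2·1.68e+06·0.0134/(0.07192·56.6·790)) = 3.742 m/s.
Q = V·A = 3.742·(π/4·0.0134²) = 0.0005277 m³/s = 1.90 m³/h.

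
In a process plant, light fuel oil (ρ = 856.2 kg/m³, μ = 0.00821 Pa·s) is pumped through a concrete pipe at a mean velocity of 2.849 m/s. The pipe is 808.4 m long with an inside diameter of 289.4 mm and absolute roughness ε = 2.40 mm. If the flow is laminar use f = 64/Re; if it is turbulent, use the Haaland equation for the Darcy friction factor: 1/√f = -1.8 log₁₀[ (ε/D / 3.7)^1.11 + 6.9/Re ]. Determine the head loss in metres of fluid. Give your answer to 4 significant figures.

Reynolds number Re = ρVD/μ = 856.2 · 2.849 · 0.2894 / 0.00821 = 8.599e+04.
Re > 4000 → turbulent. Relative roughness ε/D = 0.0024/0.2894 = 0.00829. Haaland: 1/√f = -1.8 log₁₀[(0.00829/3.7)^1.11 + 6.9/8.599e+04] = -1.8 log₁₀[0.00115 + 8.02e-05] = 5.241, so f = 0.03641.
Darcy-Weisbach: ΔP = f(L/D)(ρV²/2) = 0.03641·(808.4/0.2894)·(856.2·2.849²/2) = 0.03641·2793·3475 = 3.534e+05 Pa.
Head loss h_f = ΔP/(ρg) = 3.534e+05/(856.2·9.81) = 42.08 m.

h_f ≈ 42.08 m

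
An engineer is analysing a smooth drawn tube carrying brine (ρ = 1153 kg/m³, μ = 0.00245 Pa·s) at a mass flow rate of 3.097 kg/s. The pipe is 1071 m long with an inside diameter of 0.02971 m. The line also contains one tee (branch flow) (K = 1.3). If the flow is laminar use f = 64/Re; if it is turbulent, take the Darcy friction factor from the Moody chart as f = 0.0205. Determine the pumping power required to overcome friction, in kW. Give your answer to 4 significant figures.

P ≈ 17.21 kW

A = πD²/4 = π(0.02971)²/4 = 0.0006933 m²; mean velocity V = ṁ/(ρA) = 3.097/(1153 · 0.0006933) = 3.875 m/s.
Reynolds number Re = ρVD/μ = 1153 · 3.875 · 0.02971 / 0.00245 = 5.417e+04.
Re > 4000 → turbulent; use the Moody-chart value f = 0.0205.
Total minor-loss coefficient ΣK = 1·1.3 = 1.3.
ΔP = [f·L/D + ΣK]·(ρV²/2) = [0.0205·1071/0.02971 + 1.3]·(1153·3.875²/2) = [739 + 1.3]·8654 = 6.407e+06 Pa.
Q = ṁ/ρ = 3.097/1153 = 0.002686 m³/s.
Pumping power P = QΔP = 0.002686·6.407e+06 = 17209 W = 17.21 kW.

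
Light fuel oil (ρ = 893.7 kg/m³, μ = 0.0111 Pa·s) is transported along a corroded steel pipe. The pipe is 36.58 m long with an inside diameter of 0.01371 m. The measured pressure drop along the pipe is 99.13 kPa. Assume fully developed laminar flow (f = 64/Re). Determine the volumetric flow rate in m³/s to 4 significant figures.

Q ≈ 2.117×10^-4 m³/s

For laminar flow, f = 64/Re with Re = ρVD/μ, so Darcy-Weisbach reduces to ΔP = 32μLV/D². Solving for V: V = ΔP·D²/(32μL) = 9.913e+04·(0.01371)²/(32·0.0111·36.58) = 1.434 m/s.
Check: Re = ρVD/μ = 893.7·1.434·0.01371/0.0111 = 1583 < 2300, so the laminar assumption holds.
Q = V·A = 1.434·(π/4·0.01371²) = 0.0002117 m³/s = 2.117×10^-4 m³/s.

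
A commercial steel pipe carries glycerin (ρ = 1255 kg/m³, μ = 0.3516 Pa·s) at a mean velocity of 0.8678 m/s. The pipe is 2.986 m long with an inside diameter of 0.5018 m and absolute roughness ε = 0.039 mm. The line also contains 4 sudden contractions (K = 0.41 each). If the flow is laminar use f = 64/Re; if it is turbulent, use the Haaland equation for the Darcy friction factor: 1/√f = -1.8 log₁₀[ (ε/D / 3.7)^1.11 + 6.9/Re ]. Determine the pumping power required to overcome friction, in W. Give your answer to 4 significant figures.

P ≈ 152.9 W

Reynolds number Re = ρVD/μ = 1255 · 0.8678 · 0.5018 / 0.352 = 1554.
Re < 2300 → laminar flow, so f = 64/Re = 64/1554 = 0.04118 (the turbulent correlation is not needed).
Total minor-loss coefficient ΣK = 4·0.41 = 1.64.
ΔP = [f·L/D + ΣK]·(ρV²/2) = [0.04118·2.986/0.5018 + 1.64]·(1255·0.8678²/2) = [0.245 + 1.64]·472.6 = 890.8 Pa.
Q = V·A = 0.8678·0.1978 = 0.1716 m³/s.
Pumping power P = QΔP = 0.1716·890.8 = 152.88 W = 152.9 W.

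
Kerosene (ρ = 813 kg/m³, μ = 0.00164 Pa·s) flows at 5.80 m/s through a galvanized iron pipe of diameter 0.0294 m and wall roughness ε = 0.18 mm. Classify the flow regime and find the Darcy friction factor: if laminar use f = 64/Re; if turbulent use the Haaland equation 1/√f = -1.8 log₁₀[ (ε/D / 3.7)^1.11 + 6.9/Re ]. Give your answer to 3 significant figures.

f ≈ 0.0333

Re = ρVD/μ = 813·5.8·0.0294/0.00164 = 8.453e+04.
Re > 4000 → turbulent. ε/D = 0.00018/0.0294 = 0.00612; Haaland: 1/√f = -1.8 log₁₀[0.000818 + 8.16e-05] = 5.483, so f = 0.03327.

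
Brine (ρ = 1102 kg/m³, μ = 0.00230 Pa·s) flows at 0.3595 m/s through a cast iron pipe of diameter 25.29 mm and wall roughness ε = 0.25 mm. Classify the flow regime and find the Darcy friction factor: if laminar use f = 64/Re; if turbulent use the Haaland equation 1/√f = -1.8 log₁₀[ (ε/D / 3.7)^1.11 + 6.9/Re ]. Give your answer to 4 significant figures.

Re = ρVD/μ = 1102·0.3595·0.02529/0.0023 = 4356.
Re > 4000 → turbulent. ε/D = 0.00025/0.02529 = 0.00989; Haaland: 1/√f = -1.8 log₁₀[0.00139 + 0.00158] = 4.547, so f = 0.04836.

f ≈ 0.04836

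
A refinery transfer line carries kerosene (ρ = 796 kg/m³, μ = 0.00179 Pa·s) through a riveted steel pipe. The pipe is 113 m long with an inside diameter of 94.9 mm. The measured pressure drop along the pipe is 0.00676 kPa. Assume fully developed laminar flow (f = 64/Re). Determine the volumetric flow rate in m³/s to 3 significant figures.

For laminar flow, f = 64/Re with Re = ρVD/μ, so Darcy-Weisbach reduces to ΔP = 32μLV/D². Solving for V: V = ΔP·D²/(32μL) = 6.76·(0.0949)²/(32·0.00179·113) = 0.009406 m/s.
Check: Re = ρVD/μ = 796·0.009406·0.0949/0.00179 = 396.9 < 2300, so the laminar assumption holds.
Q = V·A = 0.009406·(π/4·0.0949²) = 6.653e-05 m³/s = 6.65×10^-5 m³/s.

Q ≈ 6.65×10^-5 m³/s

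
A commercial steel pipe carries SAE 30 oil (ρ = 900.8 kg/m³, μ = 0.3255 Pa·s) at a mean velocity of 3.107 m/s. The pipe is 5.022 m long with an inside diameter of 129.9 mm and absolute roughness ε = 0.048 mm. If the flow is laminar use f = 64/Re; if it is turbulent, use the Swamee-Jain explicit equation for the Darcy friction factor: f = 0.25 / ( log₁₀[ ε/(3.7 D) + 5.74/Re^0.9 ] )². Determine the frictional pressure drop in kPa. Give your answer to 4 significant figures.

Reynolds number Re = ρVD/μ = 900.8 · 3.107 · 0.1299 / 0.326 = 1117.
Re < 2300 → laminar flow, so f = 64/Re = 64/1117 = 0.0573 (the turbulent correlation is not needed).
Darcy-Weisbach: ΔP = f(L/D)(ρV²/2) = 0.0573·(5.022/0.1299)·(900.8·3.107²/2) = 0.0573·38.66·4348 = 9632 Pa.
ΔP = 9632 Pa = 9.632 kPa.

ΔP ≈ 9.632 kPa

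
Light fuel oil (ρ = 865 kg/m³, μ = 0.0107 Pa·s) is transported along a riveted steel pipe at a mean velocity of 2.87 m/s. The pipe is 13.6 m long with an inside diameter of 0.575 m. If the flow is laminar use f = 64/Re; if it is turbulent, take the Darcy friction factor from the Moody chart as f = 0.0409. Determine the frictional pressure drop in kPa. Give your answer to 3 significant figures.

Reynolds number Re = ρVD/μ = 865 · 2.87 · 0.575 / 0.0107 = 1.334e+05.
Re > 4000 → turbulent; use the Moody-chart value f = 0.0409.
Darcy-Weisbach: ΔP = f(L/D)(ρV²/2) = 0.0409·(13.6/0.575)·(865·2.87²/2) = 0.0409·23.65·3562 = 3446 Pa.
ΔP = 3446 Pa = 3.45 kPa.

ΔP ≈ 3.45 kPa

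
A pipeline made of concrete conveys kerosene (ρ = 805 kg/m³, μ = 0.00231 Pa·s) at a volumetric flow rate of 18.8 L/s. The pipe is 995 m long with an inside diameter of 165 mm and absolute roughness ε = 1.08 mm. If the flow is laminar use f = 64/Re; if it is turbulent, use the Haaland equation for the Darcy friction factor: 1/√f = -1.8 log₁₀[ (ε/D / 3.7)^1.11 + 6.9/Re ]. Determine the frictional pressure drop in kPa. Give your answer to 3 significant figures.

Q = 18.8 L/s = 18.8/1000 = 0.0188 m³/s.
Cross-sectional area A = πD²/4 = π(0.165)²/4 = 0.02138 m²; mean velocity V = Q/A = 0.0188/0.02138 = 0.8792 m/s.
Reynolds number Re = ρVD/μ = 805 · 0.8792 · 0.165 / 0.00231 = 5.056e+04.
Re > 4000 → turbulent. Relative roughness ε/D = 0.00108/0.165 = 0.00655. Haaland: 1/√f = -1.8 log₁₀[(0.00655/3.7)^1.11 + 6.9/5.056e+04] = -1.8 log₁₀[0.000881 + 0.000136] = 5.386, so f = 0.03447.
Darcy-Weisbach: ΔP = f(L/D)(ρV²/2) = 0.03447·(995/0.165)·(805·0.8792²/2) = 0.03447·6030·311.1 = 6.467e+04 Pa.
ΔP = 6.467e+04 Pa = 64.7 kPa.

ΔP ≈ 64.7 kPa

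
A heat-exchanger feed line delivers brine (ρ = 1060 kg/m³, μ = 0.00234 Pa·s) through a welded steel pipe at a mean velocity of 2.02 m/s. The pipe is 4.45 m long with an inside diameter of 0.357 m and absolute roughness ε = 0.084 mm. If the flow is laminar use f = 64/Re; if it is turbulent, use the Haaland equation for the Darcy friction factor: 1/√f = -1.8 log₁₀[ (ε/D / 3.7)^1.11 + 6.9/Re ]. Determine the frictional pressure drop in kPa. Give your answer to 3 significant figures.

Reynolds number Re = ρVD/μ = 1060 · 2.02 · 0.357 / 0.00234 = 3.267e+05.
Re > 4000 → turbulent. Relative roughness ε/D = 8.4e-05/0.357 = 0.000235. Haaland: 1/√f = -1.8 log₁₀[(0.000235/3.7)^1.11 + 6.9/3.267e+05] = -1.8 log₁₀[2.2e-05 + 2.11e-05] = 7.858, so f = 0.01619.
Darcy-Weisbach: ΔP = f(L/D)(ρV²/2) = 0.01619·(4.45/0.357)·(1060·2.02²/2) = 0.01619·12.46·2163 = 436.5 Pa.
ΔP = 436.5 Pa = 0.437 kPa.

ΔP ≈ 0.437 kPa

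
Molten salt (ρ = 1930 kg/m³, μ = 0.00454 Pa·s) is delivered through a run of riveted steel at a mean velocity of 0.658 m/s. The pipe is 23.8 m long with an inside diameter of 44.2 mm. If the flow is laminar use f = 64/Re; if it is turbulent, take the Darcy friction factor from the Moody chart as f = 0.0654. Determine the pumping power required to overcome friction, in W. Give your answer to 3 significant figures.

Reynolds number Re = ρVD/μ = 1930 · 0.658 · 0.0442 / 0.00454 = 1.236e+04.
Re > 4000 → turbulent; use the Moody-chart value f = 0.0654.
Darcy-Weisbach: ΔP = f(L/D)(ρV²/2) = 0.0654·(23.8/0.0442)·(1930·0.658²/2) = 0.0654·538.5·417.8 = 1.471e+04 Pa.
Q = V·A = 0.658·0.001534 = 0.00101 m³/s.
Pumping power P = QΔP = 0.00101·1.471e+04 = 14.85 W = 14.9 W.

P ≈ 14.9 W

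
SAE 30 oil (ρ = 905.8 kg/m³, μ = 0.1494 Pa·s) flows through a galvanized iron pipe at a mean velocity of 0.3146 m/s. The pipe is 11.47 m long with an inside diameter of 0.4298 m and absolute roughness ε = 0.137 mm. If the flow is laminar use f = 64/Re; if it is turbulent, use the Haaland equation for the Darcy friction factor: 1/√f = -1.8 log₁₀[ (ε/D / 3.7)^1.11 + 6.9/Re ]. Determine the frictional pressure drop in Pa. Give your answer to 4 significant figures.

ΔP ≈ 93.39 Pa

Reynolds number Re = ρVD/μ = 905.8 · 0.3146 · 0.4298 / 0.149 = 819.8.
Re < 2300 → laminar flow, so f = 64/Re = 64/819.8 = 0.07807 (the turbulent correlation is not needed).
Darcy-Weisbach: ΔP = f(L/D)(ρV²/2) = 0.07807·(11.47/0.4298)·(905.8·0.3146²/2) = 0.07807·26.69·44.82 = 93.39 Pa.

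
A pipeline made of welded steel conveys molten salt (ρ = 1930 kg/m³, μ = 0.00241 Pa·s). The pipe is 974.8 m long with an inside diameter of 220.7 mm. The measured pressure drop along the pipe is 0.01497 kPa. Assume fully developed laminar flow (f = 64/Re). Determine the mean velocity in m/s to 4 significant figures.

V ≈ 0.009699 m/s

For laminar flow, f = 64/Re with Re = ρVD/μ, so Darcy-Weisbach reduces to ΔP = 32μLV/D². Solving for V: V = ΔP·D²/(32μL) = 14.97·(0.2207)²/(32·0.00241·974.8) = 0.009699 m/s.
Check: Re = ρVD/μ = 1930·0.009699·0.2207/0.00241 = 1714 < 2300, so the laminar assumption holds.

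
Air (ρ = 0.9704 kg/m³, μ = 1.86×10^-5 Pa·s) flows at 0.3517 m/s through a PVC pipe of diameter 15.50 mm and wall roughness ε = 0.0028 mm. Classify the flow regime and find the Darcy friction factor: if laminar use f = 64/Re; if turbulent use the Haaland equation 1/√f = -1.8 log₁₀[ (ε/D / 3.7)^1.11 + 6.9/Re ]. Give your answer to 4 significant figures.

Re = ρVD/μ = 0.9704·0.3517·0.0155/1.86e-05 = 284.4.
Re < 2300 → laminar, so f = 64/Re = 0.225 (roughness is irrelevant in laminar flow).

f ≈ 0.2250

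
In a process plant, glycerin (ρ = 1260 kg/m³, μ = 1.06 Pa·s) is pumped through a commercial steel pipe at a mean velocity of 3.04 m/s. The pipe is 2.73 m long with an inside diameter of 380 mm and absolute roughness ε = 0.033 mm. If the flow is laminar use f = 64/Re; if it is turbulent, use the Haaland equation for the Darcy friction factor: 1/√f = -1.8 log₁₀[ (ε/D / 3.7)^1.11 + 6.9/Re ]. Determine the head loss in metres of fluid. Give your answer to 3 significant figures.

Reynolds number Re = ρVD/μ = 1260 · 3.04 · 0.38 / 1.06 = 1373.
Re < 2300 → laminar flow, so f = 64/Re = 64/1373 = 0.04661 (the turbulent correlation is not needed).
Darcy-Weisbach: ΔP = f(L/D)(ρV²/2) = 0.04661·(2.73/0.38)·(1260·3.04²/2) = 0.04661·7.184·5822 = 1950 Pa.
Head loss h_f = ΔP/(ρg) = 1950/(1260·9.81) = 0.158 m.

h_f ≈ 0.158 m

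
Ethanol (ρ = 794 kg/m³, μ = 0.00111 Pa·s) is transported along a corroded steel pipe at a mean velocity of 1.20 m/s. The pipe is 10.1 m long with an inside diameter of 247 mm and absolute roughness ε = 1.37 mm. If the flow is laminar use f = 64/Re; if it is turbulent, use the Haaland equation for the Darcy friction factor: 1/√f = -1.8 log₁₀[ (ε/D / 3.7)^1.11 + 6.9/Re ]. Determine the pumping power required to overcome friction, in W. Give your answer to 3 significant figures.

P ≈ 42.7 W

Reynolds number Re = ρVD/μ = 794 · 1.2 · 0.247 / 0.00111 = 2.12e+05.
Re > 4000 → turbulent. Relative roughness ε/D = 0.00137/0.247 = 0.00555. Haaland: 1/√f = -1.8 log₁₀[(0.00555/3.7)^1.11 + 6.9/2.12e+05] = -1.8 log₁₀[0.000733 + 3.25e-05] = 5.609, so f = 0.03179.
Darcy-Weisbach: ΔP = f(L/D)(ρV²/2) = 0.03179·(10.1/0.247)·(794·1.2²/2) = 0.03179·40.89·571.7 = 743.1 Pa.
Q = V·A = 1.2·0.04792 = 0.0575 m³/s.
Pumping power P = QΔP = 0.0575·743.1 = 42.73 W = 42.7 W.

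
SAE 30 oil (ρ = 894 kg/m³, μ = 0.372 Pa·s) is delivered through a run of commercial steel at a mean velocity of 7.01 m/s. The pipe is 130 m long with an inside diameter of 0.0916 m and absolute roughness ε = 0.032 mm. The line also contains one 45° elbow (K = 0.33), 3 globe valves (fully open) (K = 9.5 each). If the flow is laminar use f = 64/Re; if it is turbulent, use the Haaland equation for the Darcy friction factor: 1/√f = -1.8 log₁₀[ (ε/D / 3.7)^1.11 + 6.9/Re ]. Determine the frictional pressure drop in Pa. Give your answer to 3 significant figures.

Reynolds number Re = ρVD/μ = 894 · 7.01 · 0.0916 / 0.372 = 1543.
Re < 2300 → laminar flow, so f = 64/Re = 64/1543 = 0.04147 (the turbulent correlation is not needed).
Total minor-loss coefficient ΣK = 1·0.33 + 3·9.5 = 28.8.
ΔP = [f·L/D + ΣK]·(ρV²/2) = [0.04147·130/0.0916 + 28.8]·(894·7.01²/2) = [58.86 + 28.8]·2.197e+04 = 1.926e+06 Pa.

ΔP ≈ 1.93×10^6 Pa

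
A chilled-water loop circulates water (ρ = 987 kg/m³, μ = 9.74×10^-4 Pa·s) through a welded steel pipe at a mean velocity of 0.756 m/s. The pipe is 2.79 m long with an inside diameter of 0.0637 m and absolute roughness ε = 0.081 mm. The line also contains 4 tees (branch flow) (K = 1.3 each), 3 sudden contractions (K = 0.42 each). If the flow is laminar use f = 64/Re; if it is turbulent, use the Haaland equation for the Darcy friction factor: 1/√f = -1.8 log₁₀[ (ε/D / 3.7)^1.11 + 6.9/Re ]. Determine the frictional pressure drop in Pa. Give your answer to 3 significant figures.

Reynolds number Re = ρVD/μ = 987 · 0.756 · 0.0637 / 0.000974 = 4.88e+04.
Re > 4000 → turbulent. Relative roughness ε/D = 8.1e-05/0.0637 = 0.00127. Haaland: 1/√f = -1.8 log₁₀[(0.00127/3.7)^1.11 + 6.9/4.88e+04] = -1.8 log₁₀[0.000143 + 0.000141] = 6.383, so f = 0.02454.
Total minor-loss coefficient ΣK = 4·1.3 + 3·0.42 = 6.46.
ΔP = [f·L/D + ΣK]·(ρV²/2) = [0.02454·2.79/0.0637 + 6.46]·(987·0.756²/2) = [1.075 + 6.46]·282.1 = 2125 Pa.

ΔP ≈ 2130 Pa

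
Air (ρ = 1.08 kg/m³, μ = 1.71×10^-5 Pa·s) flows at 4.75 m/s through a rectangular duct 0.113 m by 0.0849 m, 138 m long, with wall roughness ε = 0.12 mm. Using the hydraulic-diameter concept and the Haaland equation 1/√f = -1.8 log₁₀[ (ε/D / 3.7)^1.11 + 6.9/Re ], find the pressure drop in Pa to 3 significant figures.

Hydraulic diameter D_h = 4A/P = 4·(0.113·0.0849)/(2·(0.113+0.0849)) = 0.03837/0.3958 = 0.09696 m.
Re = ρVD_h/μ = 1.08·4.75·0.09696/1.71e-05 = 2.909e+04.
ε/D_h = 0.00012/0.09696 = 0.00124; Haaland gives 1/√f = -1.8 log₁₀[0.000139+0.000237] = 6.165, so f = 0.02631.
ΔP = f(L/D_h)(ρV²/2) = 0.02631·138/0.09696·12.18 = 456.3 Pa.

ΔP ≈ 456 Pa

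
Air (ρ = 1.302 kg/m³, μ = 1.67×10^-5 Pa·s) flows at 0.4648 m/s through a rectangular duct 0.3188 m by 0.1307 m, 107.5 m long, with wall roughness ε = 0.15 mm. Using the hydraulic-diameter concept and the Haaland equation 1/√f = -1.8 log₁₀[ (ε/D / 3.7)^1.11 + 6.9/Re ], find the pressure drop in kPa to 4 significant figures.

ΔP ≈ 0.002886 kPa

Hydraulic diameter D_h = 4A/P = 4·(0.3188·0.1307)/(2·(0.3188+0.1307)) = 0.1667/0.899 = 0.1854 m.
Re = ρVD_h/μ = 1.302·0.4648·0.1854/1.67e-05 = 6718.
ε/D_h = 0.00015/0.1854 = 0.000809; Haaland gives 1/√f = -1.8 log₁₀[8.65e-05+0.00103] = 5.316, so f = 0.03539.
ΔP = f(L/D_h)(ρV²/2) = 0.03539·107.5/0.1854·0.1406 = 2.886 Pa.
ΔP = 0.002886 kPa.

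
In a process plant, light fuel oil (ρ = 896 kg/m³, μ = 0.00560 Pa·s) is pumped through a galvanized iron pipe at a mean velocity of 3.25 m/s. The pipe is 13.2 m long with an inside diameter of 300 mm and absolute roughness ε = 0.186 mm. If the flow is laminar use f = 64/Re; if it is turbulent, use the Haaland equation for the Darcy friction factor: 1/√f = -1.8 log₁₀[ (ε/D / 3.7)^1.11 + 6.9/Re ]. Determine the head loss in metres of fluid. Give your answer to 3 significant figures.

h_f ≈ 0.465 m

Reynolds number Re = ρVD/μ = 896 · 3.25 · 0.3 / 0.0056 = 1.56e+05.
Re > 4000 → turbulent. Relative roughness ε/D = 0.000186/0.3 = 0.00062. Haaland: 1/√f = -1.8 log₁₀[(0.00062/3.7)^1.11 + 6.9/1.56e+05] = -1.8 log₁₀[6.44e-05 + 4.42e-05] = 7.135, so f = 0.01964.
Darcy-Weisbach: ΔP = f(L/D)(ρV²/2) = 0.01964·(13.2/0.3)·(896·3.25²/2) = 0.01964·44·4732 = 4090 Pa.
Head loss h_f = ΔP/(ρg) = 4090/(896·9.81) = 0.465 m.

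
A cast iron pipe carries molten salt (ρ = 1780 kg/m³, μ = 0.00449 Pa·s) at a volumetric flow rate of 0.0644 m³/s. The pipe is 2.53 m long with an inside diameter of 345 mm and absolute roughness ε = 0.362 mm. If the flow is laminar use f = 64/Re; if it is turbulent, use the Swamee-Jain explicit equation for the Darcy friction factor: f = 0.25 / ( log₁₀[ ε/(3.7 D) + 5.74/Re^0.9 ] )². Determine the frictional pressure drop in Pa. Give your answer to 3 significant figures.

Cross-sectional area A = πD²/4 = π(0.345)²/4 = 0.09348 m²; mean velocity V = Q/A = 0.0644/0.09348 = 0.6889 m/s.
Reynolds number Re = ρVD/μ = 1780 · 0.6889 · 0.345 / 0.00449 = 9.422e+04.
Re > 4000 → turbulent. Relative roughness ε/D = 0.000362/0.345 = 0.00105. Swamee-Jain: f = 0.25/(log₁₀[0.00105/3.7 + 5.74/9.422e+04^0.9])² = 0.25/(log₁₀[0.000284 + 0.000192])² = 0.25/(-3.323)² = 0.02264.
Darcy-Weisbach: ΔP = f(L/D)(ρV²/2) = 0.02264·(2.53/0.345)·(1780·0.6889²/2) = 0.02264·7.333·422.4 = 70.12 Pa.

ΔP ≈ 70.1 Pa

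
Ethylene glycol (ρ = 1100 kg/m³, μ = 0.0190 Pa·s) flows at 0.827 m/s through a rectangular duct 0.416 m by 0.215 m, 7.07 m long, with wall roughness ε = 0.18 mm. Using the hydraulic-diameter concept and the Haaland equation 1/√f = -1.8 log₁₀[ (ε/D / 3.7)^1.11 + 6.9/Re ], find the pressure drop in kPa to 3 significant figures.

ΔP ≈ 0.276 kPa

Hydraulic diameter D_h = 4A/P = 4·(0.416·0.215)/(2·(0.416+0.215)) = 0.3578/1.262 = 0.2835 m.
Re = ρVD_h/μ = 1100·0.827·0.2835/0.019 = 1.357e+04.
ε/D_h = 0.00018/0.2835 = 0.000635; Haaland gives 1/√f = -1.8 log₁₀[6.61e-05+0.000508] = 5.833, so f = 0.02939.
ΔP = f(L/D_h)(ρV²/2) = 0.02939·7.07/0.2835·376.2 = 275.7 Pa.
ΔP = 0.276 kPa.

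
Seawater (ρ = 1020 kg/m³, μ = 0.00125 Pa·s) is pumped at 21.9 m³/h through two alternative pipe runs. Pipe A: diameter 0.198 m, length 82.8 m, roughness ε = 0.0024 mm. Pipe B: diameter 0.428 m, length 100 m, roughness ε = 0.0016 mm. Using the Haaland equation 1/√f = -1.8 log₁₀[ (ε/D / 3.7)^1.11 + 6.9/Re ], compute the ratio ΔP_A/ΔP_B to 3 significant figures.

ΔP_A/ΔP_B ≈ 32.3

Pipe A: V = Q/A = 0.006083/0.03079 = 0.1976 m/s; Re = 3.192e+04; ε/D = 1.21e-05; Haaland → f = 0.023; ΔP_A = f(L/D)(ρV²/2) = 191.4 Pa.
Pipe B: V = Q/A = 0.006083/0.1439 = 0.04228 m/s; Re = 1.477e+04; ε/D = 3.74e-06; Haaland → f = 0.02783; ΔP_B = f(L/D)(ρV²/2) = 5.929 Pa.
ΔP_A/ΔP_B = 191.4/5.929 = 32.3.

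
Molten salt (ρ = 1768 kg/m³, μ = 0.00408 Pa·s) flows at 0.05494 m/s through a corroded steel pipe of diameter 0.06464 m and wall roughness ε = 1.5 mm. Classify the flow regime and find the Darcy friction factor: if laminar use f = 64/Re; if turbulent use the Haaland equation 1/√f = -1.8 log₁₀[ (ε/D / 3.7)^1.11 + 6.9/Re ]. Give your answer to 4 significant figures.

Re = ρVD/μ = 1768·0.05494·0.06464/0.00408 = 1539.
Re < 2300 → laminar, so f = 64/Re = 0.04159 (roughness is irrelevant in laminar flow).

f ≈ 0.04159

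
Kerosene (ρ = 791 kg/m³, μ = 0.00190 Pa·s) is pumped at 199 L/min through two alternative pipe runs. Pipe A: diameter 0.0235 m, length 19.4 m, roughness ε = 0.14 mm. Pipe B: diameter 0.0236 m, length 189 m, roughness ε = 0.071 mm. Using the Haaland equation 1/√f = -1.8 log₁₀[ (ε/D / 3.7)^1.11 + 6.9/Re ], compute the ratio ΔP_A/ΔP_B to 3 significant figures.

ΔP_A/ΔP_B ≈ 0.125

Pipe A: V = Q/A = 0.003317/0.0004337 = 7.647 m/s; Re = 7.481e+04; ε/D = 0.00596; Haaland → f = 0.03312; ΔP_A = f(L/D)(ρV²/2) = 6.323e+05 Pa.
Pipe B: V = Q/A = 0.003317/0.0004374 = 7.582 m/s; Re = 7.449e+04; ε/D = 0.00301; Haaland → f = 0.02778; ΔP_B = f(L/D)(ρV²/2) = 5.059e+06 Pa.
ΔP_A/ΔP_B = 6.323e+05/5.059e+06 = 0.125.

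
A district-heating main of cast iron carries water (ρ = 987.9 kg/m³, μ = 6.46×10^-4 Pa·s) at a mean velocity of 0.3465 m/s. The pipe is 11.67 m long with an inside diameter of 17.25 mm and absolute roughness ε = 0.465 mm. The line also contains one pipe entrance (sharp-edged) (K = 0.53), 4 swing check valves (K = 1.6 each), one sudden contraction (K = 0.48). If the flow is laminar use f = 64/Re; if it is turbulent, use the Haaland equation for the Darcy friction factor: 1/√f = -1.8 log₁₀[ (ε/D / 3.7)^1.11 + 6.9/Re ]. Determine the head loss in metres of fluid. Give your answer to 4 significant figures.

h_f ≈ 0.2866 m

Reynolds number Re = ρVD/μ = 987.9 · 0.3465 · 0.01725 / 0.000646 = 9141.
Re > 4000 → turbulent. Relative roughness ε/D = 0.000465/0.01725 = 0.027. Haaland: 1/√f = -1.8 log₁₀[(0.027/3.7)^1.11 + 6.9/9141] = -1.8 log₁₀[0.00424 + 0.000755] = 4.143, so f = 0.05827.
Total minor-loss coefficient ΣK = 1·0.53 + 4·1.6 + 1·0.48 = 7.41.
ΔP = [f·L/D + ΣK]·(ρV²/2) = [0.05827·11.67/0.01725 + 7.41]·(987.9·0.3465²/2) = [39.42 + 7.41]·59.3 = 2777 Pa.
Head loss h_f = ΔP/(ρg) = 2777/(987.9·9.81) = 0.2866 m.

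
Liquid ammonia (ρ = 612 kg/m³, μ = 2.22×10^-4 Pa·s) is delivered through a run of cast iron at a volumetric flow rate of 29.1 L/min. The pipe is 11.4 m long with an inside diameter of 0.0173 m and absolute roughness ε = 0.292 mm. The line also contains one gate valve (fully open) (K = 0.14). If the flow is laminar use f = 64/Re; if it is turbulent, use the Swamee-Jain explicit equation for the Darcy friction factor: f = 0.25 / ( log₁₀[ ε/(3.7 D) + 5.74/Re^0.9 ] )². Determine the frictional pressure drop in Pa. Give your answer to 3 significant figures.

ΔP ≈ 39900 Pa

Q = 29.1 L/min = 29.1/60000 = 0.000485 m³/s.
Cross-sectional area A = πD²/4 = π(0.0173)²/4 = 0.0002351 m²; mean velocity V = Q/A = 0.000485/0.0002351 = 2.063 m/s.
Reynolds number Re = ρVD/μ = 612 · 2.063 · 0.0173 / 0.000222 = 9.84e+04.
Re > 4000 → turbulent. Relative roughness ε/D = 0.000292/0.0173 = 0.0169. Swamee-Jain: f = 0.25/(log₁₀[0.0169/3.7 + 5.74/9.84e+04^0.9])² = 0.25/(log₁₀[0.00456 + 0.000184])² = 0.25/(-2.324)² = 0.0463.
Total minor-loss coefficient ΣK = 1·0.14 = 0.14.
ΔP = [f·L/D + ΣK]·(ρV²/2) = [0.0463·11.4/0.0173 + 0.14]·(612·2.063²/2) = [30.51 + 0.14]·1303 = 3.993e+04 Pa.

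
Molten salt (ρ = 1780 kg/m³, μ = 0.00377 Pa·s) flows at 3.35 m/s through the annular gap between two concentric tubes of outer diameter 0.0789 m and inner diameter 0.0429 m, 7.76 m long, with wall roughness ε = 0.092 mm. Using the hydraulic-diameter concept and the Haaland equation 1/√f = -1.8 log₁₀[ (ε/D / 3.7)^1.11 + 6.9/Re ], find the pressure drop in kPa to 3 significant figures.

Hydraulic diameter D_h = 4A/P = D_o - D_i = 0.0789 - 0.0429 = 0.036 m.
Re = ρVD_h/μ = 1780·3.35·0.036/0.00377 = 5.694e+04.
ε/D_h = 9.2e-05/0.036 = 0.00256; Haaland gives 1/√f = -1.8 log₁₀[0.00031+0.000121] = 6.057, so f = 0.02725.
ΔP = f(L/D_h)(ρV²/2) = 0.02725·7.76/0.036·9988 = 5.868e+04 Pa.
ΔP = 58.7 kPa.

ΔP ≈ 58.7 kPa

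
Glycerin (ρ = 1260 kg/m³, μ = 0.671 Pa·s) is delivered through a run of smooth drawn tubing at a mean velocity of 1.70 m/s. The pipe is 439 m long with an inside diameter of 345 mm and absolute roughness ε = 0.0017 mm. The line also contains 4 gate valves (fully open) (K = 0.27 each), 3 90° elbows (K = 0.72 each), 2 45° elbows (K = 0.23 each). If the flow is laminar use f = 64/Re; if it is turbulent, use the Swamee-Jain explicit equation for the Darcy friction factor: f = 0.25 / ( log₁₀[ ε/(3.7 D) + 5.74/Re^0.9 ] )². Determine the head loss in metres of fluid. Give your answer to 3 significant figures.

Reynolds number Re = ρVD/μ = 1260 · 1.7 · 0.345 / 0.671 = 1101.
Re < 2300 → laminar flow, so f = 64/Re = 64/1101 = 0.05811 (the turbulent correlation is not needed).
Total minor-loss coefficient ΣK = 4·0.27 + 3·0.72 + 2·0.23 = 3.7.
ΔP = [f·L/D + ΣK]·(ρV²/2) = [0.05811·439/0.345 + 3.7]·(1260·1.7²/2) = [73.95 + 3.7]·1821 = 1.414e+05 Pa.
Head loss h_f = ΔP/(ρg) = 1.414e+05/(1260·9.81) = 11.4 m.

h_f ≈ 11.4 m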